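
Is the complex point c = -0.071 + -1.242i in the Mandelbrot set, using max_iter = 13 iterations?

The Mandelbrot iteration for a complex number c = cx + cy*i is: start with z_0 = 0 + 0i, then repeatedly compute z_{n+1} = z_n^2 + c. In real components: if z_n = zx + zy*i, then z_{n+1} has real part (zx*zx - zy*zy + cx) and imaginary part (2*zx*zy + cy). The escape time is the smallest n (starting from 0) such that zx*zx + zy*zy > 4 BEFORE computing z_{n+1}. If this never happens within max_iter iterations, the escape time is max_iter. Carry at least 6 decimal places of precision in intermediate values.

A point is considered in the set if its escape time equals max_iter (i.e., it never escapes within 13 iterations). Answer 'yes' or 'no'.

Answer: no

Derivation:
z_0 = 0 + 0i, c = -0.0710 + -1.2420i
Iter 1: z = -0.0710 + -1.2420i, |z|^2 = 1.5476
Iter 2: z = -1.6085 + -1.0656i, |z|^2 = 3.7229
Iter 3: z = 1.3808 + 2.1862i, |z|^2 = 6.6860
Escaped at iteration 3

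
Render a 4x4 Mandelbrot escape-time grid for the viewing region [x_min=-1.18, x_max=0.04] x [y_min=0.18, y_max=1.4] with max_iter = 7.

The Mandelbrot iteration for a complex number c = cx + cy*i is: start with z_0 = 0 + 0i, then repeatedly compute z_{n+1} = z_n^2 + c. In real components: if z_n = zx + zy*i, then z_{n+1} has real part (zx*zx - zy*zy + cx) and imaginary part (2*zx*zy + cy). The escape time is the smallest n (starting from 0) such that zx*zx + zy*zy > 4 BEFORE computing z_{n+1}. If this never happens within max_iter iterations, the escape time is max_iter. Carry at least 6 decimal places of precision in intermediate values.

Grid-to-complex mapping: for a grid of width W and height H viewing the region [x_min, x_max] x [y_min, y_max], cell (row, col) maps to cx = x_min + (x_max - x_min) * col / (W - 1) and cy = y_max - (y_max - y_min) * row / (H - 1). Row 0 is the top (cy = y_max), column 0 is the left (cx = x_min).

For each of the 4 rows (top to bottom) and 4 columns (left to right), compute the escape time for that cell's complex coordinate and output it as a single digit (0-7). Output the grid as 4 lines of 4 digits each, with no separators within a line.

Answer: 2222
3355
4677
7777

Derivation:
(row=0, col=0): c = -1.1800 + 1.4000i → escape time 2
(row=0, col=1): c = -0.7733 + 1.4000i → escape time 2
(row=0, col=2): c = -0.3667 + 1.4000i → escape time 2
(row=0, col=3): c = 0.0400 + 1.4000i → escape time 2
(row=1, col=0): c = -1.1800 + 0.9933i → escape time 3
(row=1, col=1): c = -0.7733 + 0.9933i → escape time 3
(row=1, col=2): c = -0.3667 + 0.9933i → escape time 5
(row=1, col=3): c = 0.0400 + 0.9933i → escape time 5
(row=2, col=0): c = -1.1800 + 0.5867i → escape time 4
(row=2, col=1): c = -0.7733 + 0.5867i → escape time 6
(row=2, col=2): c = -0.3667 + 0.5867i → escape time 7
(row=2, col=3): c = 0.0400 + 0.5867i → escape time 7
(row=3, col=0): c = -1.1800 + 0.1800i → escape time 7
(row=3, col=1): c = -0.7733 + 0.1800i → escape time 7
(row=3, col=2): c = -0.3667 + 0.1800i → escape time 7
(row=3, col=3): c = 0.0400 + 0.1800i → escape time 7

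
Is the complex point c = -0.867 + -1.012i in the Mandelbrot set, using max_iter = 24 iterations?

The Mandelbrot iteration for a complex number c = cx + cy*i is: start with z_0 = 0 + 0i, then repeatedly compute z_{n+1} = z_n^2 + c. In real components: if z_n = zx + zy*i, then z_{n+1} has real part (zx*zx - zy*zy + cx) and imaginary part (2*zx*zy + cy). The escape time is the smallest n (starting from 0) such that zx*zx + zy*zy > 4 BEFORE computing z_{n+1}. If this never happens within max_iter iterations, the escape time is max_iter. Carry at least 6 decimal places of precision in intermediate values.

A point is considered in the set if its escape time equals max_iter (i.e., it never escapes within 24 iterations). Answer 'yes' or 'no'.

z_0 = 0 + 0i, c = -0.8670 + -1.0120i
Iter 1: z = -0.8670 + -1.0120i, |z|^2 = 1.7758
Iter 2: z = -1.1395 + 0.7428i, |z|^2 = 1.8501
Iter 3: z = -0.1204 + -2.7048i, |z|^2 = 7.3304
Escaped at iteration 3

Answer: no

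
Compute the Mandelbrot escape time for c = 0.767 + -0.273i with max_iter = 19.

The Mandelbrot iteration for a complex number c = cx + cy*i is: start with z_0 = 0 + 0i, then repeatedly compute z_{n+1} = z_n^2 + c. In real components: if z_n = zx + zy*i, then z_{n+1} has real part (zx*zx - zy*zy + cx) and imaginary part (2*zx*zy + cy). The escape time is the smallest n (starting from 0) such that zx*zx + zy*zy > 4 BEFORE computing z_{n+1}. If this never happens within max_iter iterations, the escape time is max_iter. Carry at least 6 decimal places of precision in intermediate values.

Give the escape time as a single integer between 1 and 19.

z_0 = 0 + 0i, c = 0.7670 + -0.2730i
Iter 1: z = 0.7670 + -0.2730i, |z|^2 = 0.6628
Iter 2: z = 1.2808 + -0.6918i, |z|^2 = 2.1189
Iter 3: z = 1.9288 + -2.0450i, |z|^2 = 7.9023
Escaped at iteration 3

Answer: 3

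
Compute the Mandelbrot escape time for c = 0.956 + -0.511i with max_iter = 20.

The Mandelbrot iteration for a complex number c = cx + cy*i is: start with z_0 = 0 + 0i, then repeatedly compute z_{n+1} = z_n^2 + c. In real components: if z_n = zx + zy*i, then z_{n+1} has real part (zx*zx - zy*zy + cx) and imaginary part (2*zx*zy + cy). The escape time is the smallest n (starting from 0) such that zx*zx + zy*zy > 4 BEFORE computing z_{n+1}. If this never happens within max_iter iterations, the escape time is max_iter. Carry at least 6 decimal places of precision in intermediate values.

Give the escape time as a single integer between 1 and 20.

Answer: 2

Derivation:
z_0 = 0 + 0i, c = 0.9560 + -0.5110i
Iter 1: z = 0.9560 + -0.5110i, |z|^2 = 1.1751
Iter 2: z = 1.6088 + -1.4880i, |z|^2 = 4.8025
Escaped at iteration 2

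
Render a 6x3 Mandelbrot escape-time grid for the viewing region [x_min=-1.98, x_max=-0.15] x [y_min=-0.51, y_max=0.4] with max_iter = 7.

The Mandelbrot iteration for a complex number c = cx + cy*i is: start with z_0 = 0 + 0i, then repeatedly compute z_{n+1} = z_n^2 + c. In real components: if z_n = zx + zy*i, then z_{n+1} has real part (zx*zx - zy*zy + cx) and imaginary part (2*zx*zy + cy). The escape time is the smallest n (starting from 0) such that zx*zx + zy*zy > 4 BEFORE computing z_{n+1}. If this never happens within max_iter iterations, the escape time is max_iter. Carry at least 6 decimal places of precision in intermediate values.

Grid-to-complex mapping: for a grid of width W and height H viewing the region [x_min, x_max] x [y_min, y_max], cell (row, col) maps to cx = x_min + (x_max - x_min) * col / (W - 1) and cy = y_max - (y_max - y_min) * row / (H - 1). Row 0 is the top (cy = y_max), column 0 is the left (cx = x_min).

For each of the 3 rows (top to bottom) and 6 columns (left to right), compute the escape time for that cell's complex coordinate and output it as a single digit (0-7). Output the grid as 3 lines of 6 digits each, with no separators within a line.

Answer: 137777
467777
134577

Derivation:
(row=0, col=0): c = -1.9800 + 0.4000i → escape time 1
(row=0, col=1): c = -1.6140 + 0.4000i → escape time 3
(row=0, col=2): c = -1.2480 + 0.4000i → escape time 7
(row=0, col=3): c = -0.8820 + 0.4000i → escape time 7
(row=0, col=4): c = -0.5160 + 0.4000i → escape time 7
(row=0, col=5): c = -0.1500 + 0.4000i → escape time 7
(row=1, col=0): c = -1.9800 + -0.0550i → escape time 4
(row=1, col=1): c = -1.6140 + -0.0550i → escape time 6
(row=1, col=2): c = -1.2480 + -0.0550i → escape time 7
(row=1, col=3): c = -0.8820 + -0.0550i → escape time 7
(row=1, col=4): c = -0.5160 + -0.0550i → escape time 7
(row=1, col=5): c = -0.1500 + -0.0550i → escape time 7
(row=2, col=0): c = -1.9800 + -0.5100i → escape time 1
(row=2, col=1): c = -1.6140 + -0.5100i → escape time 3
(row=2, col=2): c = -1.2480 + -0.5100i → escape time 4
(row=2, col=3): c = -0.8820 + -0.5100i → escape time 5
(row=2, col=4): c = -0.5160 + -0.5100i → escape time 7
(row=2, col=5): c = -0.1500 + -0.5100i → escape time 7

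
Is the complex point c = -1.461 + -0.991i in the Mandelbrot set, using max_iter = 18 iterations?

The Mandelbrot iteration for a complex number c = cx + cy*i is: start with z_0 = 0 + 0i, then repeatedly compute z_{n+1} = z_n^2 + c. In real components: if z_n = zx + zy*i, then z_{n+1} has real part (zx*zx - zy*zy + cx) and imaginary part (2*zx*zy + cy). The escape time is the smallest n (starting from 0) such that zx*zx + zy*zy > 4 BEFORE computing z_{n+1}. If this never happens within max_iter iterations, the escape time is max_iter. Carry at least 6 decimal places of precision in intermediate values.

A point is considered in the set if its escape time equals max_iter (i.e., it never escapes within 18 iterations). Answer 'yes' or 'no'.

Answer: no

Derivation:
z_0 = 0 + 0i, c = -1.4610 + -0.9910i
Iter 1: z = -1.4610 + -0.9910i, |z|^2 = 3.1166
Iter 2: z = -0.3086 + 1.9047i, |z|^2 = 3.7231
Iter 3: z = -4.9937 + -2.1664i, |z|^2 = 29.6303
Escaped at iteration 3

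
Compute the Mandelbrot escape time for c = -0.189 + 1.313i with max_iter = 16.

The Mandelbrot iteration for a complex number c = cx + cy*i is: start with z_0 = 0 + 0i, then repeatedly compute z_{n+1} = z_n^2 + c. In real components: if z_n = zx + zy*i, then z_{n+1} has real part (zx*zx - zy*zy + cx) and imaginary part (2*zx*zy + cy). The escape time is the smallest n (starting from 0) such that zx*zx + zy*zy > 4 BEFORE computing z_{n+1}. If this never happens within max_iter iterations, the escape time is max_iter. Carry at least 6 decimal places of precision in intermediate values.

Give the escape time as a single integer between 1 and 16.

z_0 = 0 + 0i, c = -0.1890 + 1.3130i
Iter 1: z = -0.1890 + 1.3130i, |z|^2 = 1.7597
Iter 2: z = -1.8772 + 0.8167i, |z|^2 = 4.1910
Escaped at iteration 2

Answer: 2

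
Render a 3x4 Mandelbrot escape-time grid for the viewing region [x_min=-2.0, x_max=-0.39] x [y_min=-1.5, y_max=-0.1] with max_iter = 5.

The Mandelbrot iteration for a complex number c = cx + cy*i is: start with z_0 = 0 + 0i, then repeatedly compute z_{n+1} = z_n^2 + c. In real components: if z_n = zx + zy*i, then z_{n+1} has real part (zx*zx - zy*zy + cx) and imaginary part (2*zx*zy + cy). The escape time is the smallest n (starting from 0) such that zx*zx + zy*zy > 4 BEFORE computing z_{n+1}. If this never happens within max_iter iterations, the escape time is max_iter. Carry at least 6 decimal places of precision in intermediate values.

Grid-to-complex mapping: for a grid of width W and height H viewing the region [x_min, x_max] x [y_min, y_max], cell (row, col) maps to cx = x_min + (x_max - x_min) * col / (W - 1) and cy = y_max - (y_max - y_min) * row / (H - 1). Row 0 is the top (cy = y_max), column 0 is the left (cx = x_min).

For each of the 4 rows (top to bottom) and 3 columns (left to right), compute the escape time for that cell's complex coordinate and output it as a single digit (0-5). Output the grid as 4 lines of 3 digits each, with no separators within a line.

Answer: 155
145
134
122

Derivation:
(row=0, col=0): c = -2.0000 + -0.1000i → escape time 1
(row=0, col=1): c = -1.1950 + -0.1000i → escape time 5
(row=0, col=2): c = -0.3900 + -0.1000i → escape time 5
(row=1, col=0): c = -2.0000 + -0.5667i → escape time 1
(row=1, col=1): c = -1.1950 + -0.5667i → escape time 4
(row=1, col=2): c = -0.3900 + -0.5667i → escape time 5
(row=2, col=0): c = -2.0000 + -1.0333i → escape time 1
(row=2, col=1): c = -1.1950 + -1.0333i → escape time 3
(row=2, col=2): c = -0.3900 + -1.0333i → escape time 4
(row=3, col=0): c = -2.0000 + -1.5000i → escape time 1
(row=3, col=1): c = -1.1950 + -1.5000i → escape time 2
(row=3, col=2): c = -0.3900 + -1.5000i → escape time 2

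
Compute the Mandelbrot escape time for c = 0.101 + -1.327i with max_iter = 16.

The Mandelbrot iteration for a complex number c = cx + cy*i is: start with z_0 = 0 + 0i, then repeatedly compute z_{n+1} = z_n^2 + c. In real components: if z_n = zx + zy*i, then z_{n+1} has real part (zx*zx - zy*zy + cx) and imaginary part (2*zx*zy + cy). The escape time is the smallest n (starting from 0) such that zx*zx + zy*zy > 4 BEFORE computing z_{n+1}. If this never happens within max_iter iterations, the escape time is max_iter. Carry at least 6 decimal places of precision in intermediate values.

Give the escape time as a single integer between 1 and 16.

Answer: 2

Derivation:
z_0 = 0 + 0i, c = 0.1010 + -1.3270i
Iter 1: z = 0.1010 + -1.3270i, |z|^2 = 1.7711
Iter 2: z = -1.6497 + -1.5951i, |z|^2 = 5.2658
Escaped at iteration 2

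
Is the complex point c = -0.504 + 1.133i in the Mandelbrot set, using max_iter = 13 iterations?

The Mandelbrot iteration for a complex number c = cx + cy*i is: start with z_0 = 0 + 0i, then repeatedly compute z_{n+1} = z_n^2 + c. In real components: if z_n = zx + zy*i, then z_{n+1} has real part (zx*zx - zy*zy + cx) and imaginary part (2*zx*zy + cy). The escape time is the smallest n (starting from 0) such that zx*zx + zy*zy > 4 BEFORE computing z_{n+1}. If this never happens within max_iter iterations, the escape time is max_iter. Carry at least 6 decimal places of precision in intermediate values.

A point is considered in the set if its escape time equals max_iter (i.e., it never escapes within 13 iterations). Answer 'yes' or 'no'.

Answer: no

Derivation:
z_0 = 0 + 0i, c = -0.5040 + 1.1330i
Iter 1: z = -0.5040 + 1.1330i, |z|^2 = 1.5377
Iter 2: z = -1.5337 + -0.0091i, |z|^2 = 2.3522
Iter 3: z = 1.8481 + 1.1608i, |z|^2 = 4.7628
Escaped at iteration 3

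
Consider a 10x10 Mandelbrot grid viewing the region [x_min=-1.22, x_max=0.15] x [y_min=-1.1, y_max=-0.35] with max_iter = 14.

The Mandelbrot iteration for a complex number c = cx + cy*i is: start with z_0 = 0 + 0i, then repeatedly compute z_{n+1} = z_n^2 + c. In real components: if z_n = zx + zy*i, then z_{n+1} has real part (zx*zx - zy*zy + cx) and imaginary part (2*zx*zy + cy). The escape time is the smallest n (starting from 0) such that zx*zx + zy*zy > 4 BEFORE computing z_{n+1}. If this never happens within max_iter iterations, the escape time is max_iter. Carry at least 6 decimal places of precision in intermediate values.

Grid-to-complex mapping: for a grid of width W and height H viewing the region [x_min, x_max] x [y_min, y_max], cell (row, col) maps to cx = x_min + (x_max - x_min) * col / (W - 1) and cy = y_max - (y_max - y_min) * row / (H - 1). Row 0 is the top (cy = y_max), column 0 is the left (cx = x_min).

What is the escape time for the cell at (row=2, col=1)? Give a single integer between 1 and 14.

Answer: 5

Derivation:
z_0 = 0 + 0i, c = -1.0678 + -0.5167i
Iter 1: z = -1.0678 + -0.5167i, |z|^2 = 1.4071
Iter 2: z = -0.1946 + 0.5867i, |z|^2 = 0.3821
Iter 3: z = -1.3741 + -0.7450i, |z|^2 = 2.4433
Iter 4: z = 0.2655 + 1.5307i, |z|^2 = 2.4137
Iter 5: z = -3.3405 + 0.2961i, |z|^2 = 11.2465
Escaped at iteration 5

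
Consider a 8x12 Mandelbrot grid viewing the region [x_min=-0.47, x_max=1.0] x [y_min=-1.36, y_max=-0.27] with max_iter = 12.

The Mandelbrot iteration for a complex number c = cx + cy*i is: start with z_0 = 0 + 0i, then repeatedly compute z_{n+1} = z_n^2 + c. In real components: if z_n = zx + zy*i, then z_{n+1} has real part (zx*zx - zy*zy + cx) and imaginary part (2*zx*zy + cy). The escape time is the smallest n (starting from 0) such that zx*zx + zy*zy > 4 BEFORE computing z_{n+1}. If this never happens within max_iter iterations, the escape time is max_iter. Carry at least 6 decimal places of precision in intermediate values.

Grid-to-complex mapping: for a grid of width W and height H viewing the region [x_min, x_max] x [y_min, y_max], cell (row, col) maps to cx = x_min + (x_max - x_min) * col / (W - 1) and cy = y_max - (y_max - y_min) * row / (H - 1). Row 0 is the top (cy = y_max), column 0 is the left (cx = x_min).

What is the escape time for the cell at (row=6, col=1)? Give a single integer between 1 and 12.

Answer: 11

Derivation:
z_0 = 0 + 0i, c = -0.2600 + -0.8645i
Iter 1: z = -0.2600 + -0.8645i, |z|^2 = 0.8150
Iter 2: z = -0.9398 + -0.4150i, |z|^2 = 1.0555
Iter 3: z = 0.4511 + -0.0845i, |z|^2 = 0.2106
Iter 4: z = -0.0637 + -0.9408i, |z|^2 = 0.8891
Iter 5: z = -1.1410 + -0.7448i, |z|^2 = 1.8566
Iter 6: z = 0.4873 + 0.8350i, |z|^2 = 0.9348
Iter 7: z = -0.7198 + -0.0507i, |z|^2 = 0.5207
Iter 8: z = 0.2556 + -0.7915i, |z|^2 = 0.6919
Iter 9: z = -0.8212 + -1.2692i, |z|^2 = 2.2852
Iter 10: z = -1.1965 + 1.2199i, |z|^2 = 2.9198
Iter 11: z = -0.3167 + -3.7838i, |z|^2 = 14.4171
Escaped at iteration 11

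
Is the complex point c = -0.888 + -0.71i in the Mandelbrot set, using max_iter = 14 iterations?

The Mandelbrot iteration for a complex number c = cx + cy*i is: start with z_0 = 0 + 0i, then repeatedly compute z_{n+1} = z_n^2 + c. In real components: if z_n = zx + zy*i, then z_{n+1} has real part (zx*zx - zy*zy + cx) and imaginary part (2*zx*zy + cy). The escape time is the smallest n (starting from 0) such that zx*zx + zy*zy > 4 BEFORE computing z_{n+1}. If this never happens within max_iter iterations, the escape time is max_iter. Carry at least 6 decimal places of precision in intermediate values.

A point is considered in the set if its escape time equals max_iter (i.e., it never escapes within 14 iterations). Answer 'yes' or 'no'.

Answer: no

Derivation:
z_0 = 0 + 0i, c = -0.8880 + -0.7100i
Iter 1: z = -0.8880 + -0.7100i, |z|^2 = 1.2926
Iter 2: z = -0.6036 + 0.5510i, |z|^2 = 0.6678
Iter 3: z = -0.8273 + -1.3751i, |z|^2 = 2.5752
Iter 4: z = -2.0944 + 1.5651i, |z|^2 = 6.8363
Escaped at iteration 4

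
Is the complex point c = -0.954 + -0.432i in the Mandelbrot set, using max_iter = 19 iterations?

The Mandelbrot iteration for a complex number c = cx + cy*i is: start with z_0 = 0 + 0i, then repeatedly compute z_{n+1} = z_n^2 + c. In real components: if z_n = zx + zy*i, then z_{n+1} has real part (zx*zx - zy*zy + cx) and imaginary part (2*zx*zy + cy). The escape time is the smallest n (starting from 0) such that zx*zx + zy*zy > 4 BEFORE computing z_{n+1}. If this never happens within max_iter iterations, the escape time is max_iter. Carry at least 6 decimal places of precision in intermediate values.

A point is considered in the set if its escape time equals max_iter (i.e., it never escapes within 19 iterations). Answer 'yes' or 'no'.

Answer: no

Derivation:
z_0 = 0 + 0i, c = -0.9540 + -0.4320i
Iter 1: z = -0.9540 + -0.4320i, |z|^2 = 1.0967
Iter 2: z = -0.2305 + 0.3923i, |z|^2 = 0.2070
Iter 3: z = -1.0547 + -0.6128i, |z|^2 = 1.4880
Iter 4: z = -0.2171 + 0.8608i, |z|^2 = 0.7880
Iter 5: z = -1.6478 + -0.8058i, |z|^2 = 3.3644
Iter 6: z = 1.1119 + 2.2234i, |z|^2 = 6.1797
Escaped at iteration 6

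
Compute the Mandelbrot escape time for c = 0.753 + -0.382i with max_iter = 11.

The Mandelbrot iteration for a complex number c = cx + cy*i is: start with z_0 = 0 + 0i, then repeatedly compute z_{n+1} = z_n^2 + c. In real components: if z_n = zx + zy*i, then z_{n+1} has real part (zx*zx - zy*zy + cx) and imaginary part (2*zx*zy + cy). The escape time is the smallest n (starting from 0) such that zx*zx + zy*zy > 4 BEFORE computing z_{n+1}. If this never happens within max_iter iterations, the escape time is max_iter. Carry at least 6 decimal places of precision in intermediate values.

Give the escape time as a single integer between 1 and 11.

z_0 = 0 + 0i, c = 0.7530 + -0.3820i
Iter 1: z = 0.7530 + -0.3820i, |z|^2 = 0.7129
Iter 2: z = 1.1741 + -0.9573i, |z|^2 = 2.2949
Iter 3: z = 1.2151 + -2.6299i, |z|^2 = 8.3927
Escaped at iteration 3

Answer: 3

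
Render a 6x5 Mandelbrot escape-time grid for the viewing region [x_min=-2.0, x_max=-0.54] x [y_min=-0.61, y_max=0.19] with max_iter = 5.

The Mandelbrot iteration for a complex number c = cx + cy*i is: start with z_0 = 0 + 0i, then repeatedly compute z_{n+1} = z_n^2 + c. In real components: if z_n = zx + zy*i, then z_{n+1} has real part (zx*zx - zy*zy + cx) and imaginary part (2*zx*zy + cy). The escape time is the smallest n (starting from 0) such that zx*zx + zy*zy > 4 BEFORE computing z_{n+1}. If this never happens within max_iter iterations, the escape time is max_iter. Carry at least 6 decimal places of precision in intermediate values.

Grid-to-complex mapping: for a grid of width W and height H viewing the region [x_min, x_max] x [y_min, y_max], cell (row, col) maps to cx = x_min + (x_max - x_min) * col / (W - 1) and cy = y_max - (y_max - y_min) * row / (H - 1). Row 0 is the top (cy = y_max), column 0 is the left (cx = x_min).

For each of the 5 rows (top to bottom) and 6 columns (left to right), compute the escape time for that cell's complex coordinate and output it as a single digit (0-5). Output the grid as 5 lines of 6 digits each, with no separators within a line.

Answer: 145555
155555
145555
134555
133455

Derivation:
(row=0, col=0): c = -2.0000 + 0.1900i → escape time 1
(row=0, col=1): c = -1.7080 + 0.1900i → escape time 4
(row=0, col=2): c = -1.4160 + 0.1900i → escape time 5
(row=0, col=3): c = -1.1240 + 0.1900i → escape time 5
(row=0, col=4): c = -0.8320 + 0.1900i → escape time 5
(row=0, col=5): c = -0.5400 + 0.1900i → escape time 5
(row=1, col=0): c = -2.0000 + -0.0100i → escape time 1
(row=1, col=1): c = -1.7080 + -0.0100i → escape time 5
(row=1, col=2): c = -1.4160 + -0.0100i → escape time 5
(row=1, col=3): c = -1.1240 + -0.0100i → escape time 5
(row=1, col=4): c = -0.8320 + -0.0100i → escape time 5
(row=1, col=5): c = -0.5400 + -0.0100i → escape time 5
(row=2, col=0): c = -2.0000 + -0.2100i → escape time 1
(row=2, col=1): c = -1.7080 + -0.2100i → escape time 4
(row=2, col=2): c = -1.4160 + -0.2100i → escape time 5
(row=2, col=3): c = -1.1240 + -0.2100i → escape time 5
(row=2, col=4): c = -0.8320 + -0.2100i → escape time 5
(row=2, col=5): c = -0.5400 + -0.2100i → escape time 5
(row=3, col=0): c = -2.0000 + -0.4100i → escape time 1
(row=3, col=1): c = -1.7080 + -0.4100i → escape time 3
(row=3, col=2): c = -1.4160 + -0.4100i → escape time 4
(row=3, col=3): c = -1.1240 + -0.4100i → escape time 5
(row=3, col=4): c = -0.8320 + -0.4100i → escape time 5
(row=3, col=5): c = -0.5400 + -0.4100i → escape time 5
(row=4, col=0): c = -2.0000 + -0.6100i → escape time 1
(row=4, col=1): c = -1.7080 + -0.6100i → escape time 3
(row=4, col=2): c = -1.4160 + -0.6100i → escape time 3
(row=4, col=3): c = -1.1240 + -0.6100i → escape time 4
(row=4, col=4): c = -0.8320 + -0.6100i → escape time 5
(row=4, col=5): c = -0.5400 + -0.6100i → escape time 5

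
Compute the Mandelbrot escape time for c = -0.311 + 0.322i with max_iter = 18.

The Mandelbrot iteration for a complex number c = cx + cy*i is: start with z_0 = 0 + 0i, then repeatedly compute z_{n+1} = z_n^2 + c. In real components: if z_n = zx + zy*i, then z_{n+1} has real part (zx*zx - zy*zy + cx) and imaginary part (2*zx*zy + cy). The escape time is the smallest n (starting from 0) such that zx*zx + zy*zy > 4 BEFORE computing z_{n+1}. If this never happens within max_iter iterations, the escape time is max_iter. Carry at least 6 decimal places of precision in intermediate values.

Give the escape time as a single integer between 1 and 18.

z_0 = 0 + 0i, c = -0.3110 + 0.3220i
Iter 1: z = -0.3110 + 0.3220i, |z|^2 = 0.2004
Iter 2: z = -0.3180 + 0.1217i, |z|^2 = 0.1159
Iter 3: z = -0.2247 + 0.2446i, |z|^2 = 0.1103
Iter 4: z = -0.3203 + 0.2121i, |z|^2 = 0.1476
Iter 5: z = -0.2534 + 0.1861i, |z|^2 = 0.0988
Iter 6: z = -0.2815 + 0.2277i, |z|^2 = 0.1311
Iter 7: z = -0.2836 + 0.1938i, |z|^2 = 0.1180
Iter 8: z = -0.2681 + 0.2120i, |z|^2 = 0.1169
Iter 9: z = -0.2841 + 0.2083i, |z|^2 = 0.1241
Iter 10: z = -0.2737 + 0.2037i, |z|^2 = 0.1164
Iter 11: z = -0.2776 + 0.2105i, |z|^2 = 0.1214
Iter 12: z = -0.2783 + 0.2051i, |z|^2 = 0.1195
Iter 13: z = -0.2756 + 0.2078i, |z|^2 = 0.1192
Iter 14: z = -0.2782 + 0.2074i, |z|^2 = 0.1204
Iter 15: z = -0.2766 + 0.2066i, |z|^2 = 0.1192
Iter 16: z = -0.2772 + 0.2077i, |z|^2 = 0.1200
Iter 17: z = -0.2773 + 0.2069i, |z|^2 = 0.1197

Answer: 18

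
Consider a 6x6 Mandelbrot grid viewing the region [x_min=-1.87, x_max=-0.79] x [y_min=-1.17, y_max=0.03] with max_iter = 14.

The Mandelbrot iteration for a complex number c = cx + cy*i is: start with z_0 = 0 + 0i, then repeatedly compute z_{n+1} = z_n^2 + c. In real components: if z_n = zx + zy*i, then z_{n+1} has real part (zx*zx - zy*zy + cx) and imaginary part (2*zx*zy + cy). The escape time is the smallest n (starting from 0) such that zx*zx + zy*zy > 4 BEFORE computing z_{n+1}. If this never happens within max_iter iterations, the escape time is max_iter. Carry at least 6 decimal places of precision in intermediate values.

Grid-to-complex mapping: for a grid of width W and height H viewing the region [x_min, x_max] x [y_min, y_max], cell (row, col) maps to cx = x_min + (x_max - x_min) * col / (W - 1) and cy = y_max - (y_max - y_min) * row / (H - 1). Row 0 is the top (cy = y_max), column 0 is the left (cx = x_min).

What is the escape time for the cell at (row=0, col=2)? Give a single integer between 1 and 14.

z_0 = 0 + 0i, c = -1.4380 + 0.0300i
Iter 1: z = -1.4380 + 0.0300i, |z|^2 = 2.0687
Iter 2: z = 0.6289 + -0.0563i, |z|^2 = 0.3987
Iter 3: z = -1.0456 + -0.0408i, |z|^2 = 1.0949
Iter 4: z = -0.3464 + 0.1153i, |z|^2 = 0.1333
Iter 5: z = -1.3313 + -0.0499i, |z|^2 = 1.7749
Iter 6: z = 0.3319 + 0.1628i, |z|^2 = 0.1367
Iter 7: z = -1.3544 + 0.1381i, |z|^2 = 1.8533
Iter 8: z = 0.3772 + -0.3440i, |z|^2 = 0.2606
Iter 9: z = -1.4141 + -0.2295i, |z|^2 = 2.0522
Iter 10: z = 0.5089 + 0.6792i, |z|^2 = 0.7202
Iter 11: z = -1.6403 + 0.7212i, |z|^2 = 3.2107
Iter 12: z = 0.7325 + -2.3360i, |z|^2 = 5.9932
Escaped at iteration 12

Answer: 12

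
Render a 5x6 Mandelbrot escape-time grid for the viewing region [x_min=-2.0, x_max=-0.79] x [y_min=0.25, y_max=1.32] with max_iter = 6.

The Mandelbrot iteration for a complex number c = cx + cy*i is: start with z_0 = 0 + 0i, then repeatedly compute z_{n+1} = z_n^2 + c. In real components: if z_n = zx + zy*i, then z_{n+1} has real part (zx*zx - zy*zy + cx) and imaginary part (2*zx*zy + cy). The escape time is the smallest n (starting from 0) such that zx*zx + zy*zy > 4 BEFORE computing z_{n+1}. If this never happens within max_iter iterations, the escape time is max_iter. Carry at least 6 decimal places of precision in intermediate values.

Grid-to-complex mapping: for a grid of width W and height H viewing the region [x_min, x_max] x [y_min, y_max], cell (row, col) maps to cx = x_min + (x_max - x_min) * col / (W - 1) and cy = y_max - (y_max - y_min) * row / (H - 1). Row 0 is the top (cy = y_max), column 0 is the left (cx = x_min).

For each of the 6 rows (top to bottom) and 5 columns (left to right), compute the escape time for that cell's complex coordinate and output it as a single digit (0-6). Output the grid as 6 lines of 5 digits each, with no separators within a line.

Answer: 11222
11233
12334
13335
13456
14566

Derivation:
(row=0, col=0): c = -2.0000 + 1.3200i → escape time 1
(row=0, col=1): c = -1.6975 + 1.3200i → escape time 1
(row=0, col=2): c = -1.3950 + 1.3200i → escape time 2
(row=0, col=3): c = -1.0925 + 1.3200i → escape time 2
(row=0, col=4): c = -0.7900 + 1.3200i → escape time 2
(row=1, col=0): c = -2.0000 + 1.1060i → escape time 1
(row=1, col=1): c = -1.6975 + 1.1060i → escape time 1
(row=1, col=2): c = -1.3950 + 1.1060i → escape time 2
(row=1, col=3): c = -1.0925 + 1.1060i → escape time 3
(row=1, col=4): c = -0.7900 + 1.1060i → escape time 3
(row=2, col=0): c = -2.0000 + 0.8920i → escape time 1
(row=2, col=1): c = -1.6975 + 0.8920i → escape time 2
(row=2, col=2): c = -1.3950 + 0.8920i → escape time 3
(row=2, col=3): c = -1.0925 + 0.8920i → escape time 3
(row=2, col=4): c = -0.7900 + 0.8920i → escape time 4
(row=3, col=0): c = -2.0000 + 0.6780i → escape time 1
(row=3, col=1): c = -1.6975 + 0.6780i → escape time 3
(row=3, col=2): c = -1.3950 + 0.6780i → escape time 3
(row=3, col=3): c = -1.0925 + 0.6780i → escape time 3
(row=3, col=4): c = -0.7900 + 0.6780i → escape time 5
(row=4, col=0): c = -2.0000 + 0.4640i → escape time 1
(row=4, col=1): c = -1.6975 + 0.4640i → escape time 3
(row=4, col=2): c = -1.3950 + 0.4640i → escape time 4
(row=4, col=3): c = -1.0925 + 0.4640i → escape time 5
(row=4, col=4): c = -0.7900 + 0.4640i → escape time 6
(row=5, col=0): c = -2.0000 + 0.2500i → escape time 1
(row=5, col=1): c = -1.6975 + 0.2500i → escape time 4
(row=5, col=2): c = -1.3950 + 0.2500i → escape time 5
(row=5, col=3): c = -1.0925 + 0.2500i → escape time 6
(row=5, col=4): c = -0.7900 + 0.2500i → escape time 6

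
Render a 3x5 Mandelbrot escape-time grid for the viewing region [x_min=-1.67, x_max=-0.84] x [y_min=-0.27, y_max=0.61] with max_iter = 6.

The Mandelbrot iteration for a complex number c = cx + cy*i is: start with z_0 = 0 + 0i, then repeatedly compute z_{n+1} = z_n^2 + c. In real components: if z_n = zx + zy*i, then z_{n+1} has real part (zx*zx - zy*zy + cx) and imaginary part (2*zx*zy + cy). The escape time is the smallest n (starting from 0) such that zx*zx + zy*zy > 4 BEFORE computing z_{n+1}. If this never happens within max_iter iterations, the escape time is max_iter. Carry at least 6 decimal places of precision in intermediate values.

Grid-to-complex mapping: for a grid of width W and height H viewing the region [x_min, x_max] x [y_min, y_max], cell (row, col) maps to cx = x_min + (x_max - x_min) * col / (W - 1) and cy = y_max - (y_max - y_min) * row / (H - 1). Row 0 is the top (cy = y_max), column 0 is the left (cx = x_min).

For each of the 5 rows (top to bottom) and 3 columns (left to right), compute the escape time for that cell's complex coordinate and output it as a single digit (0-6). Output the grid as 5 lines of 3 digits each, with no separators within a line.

Answer: 335
366
466
666
466

Derivation:
(row=0, col=0): c = -1.6700 + 0.6100i → escape time 3
(row=0, col=1): c = -1.2550 + 0.6100i → escape time 3
(row=0, col=2): c = -0.8400 + 0.6100i → escape time 5
(row=1, col=0): c = -1.6700 + 0.3900i → escape time 3
(row=1, col=1): c = -1.2550 + 0.3900i → escape time 6
(row=1, col=2): c = -0.8400 + 0.3900i → escape time 6
(row=2, col=0): c = -1.6700 + 0.1700i → escape time 4
(row=2, col=1): c = -1.2550 + 0.1700i → escape time 6
(row=2, col=2): c = -0.8400 + 0.1700i → escape time 6
(row=3, col=0): c = -1.6700 + -0.0500i → escape time 6
(row=3, col=1): c = -1.2550 + -0.0500i → escape time 6
(row=3, col=2): c = -0.8400 + -0.0500i → escape time 6
(row=4, col=0): c = -1.6700 + -0.2700i → escape time 4
(row=4, col=1): c = -1.2550 + -0.2700i → escape time 6
(row=4, col=2): c = -0.8400 + -0.2700i → escape time 6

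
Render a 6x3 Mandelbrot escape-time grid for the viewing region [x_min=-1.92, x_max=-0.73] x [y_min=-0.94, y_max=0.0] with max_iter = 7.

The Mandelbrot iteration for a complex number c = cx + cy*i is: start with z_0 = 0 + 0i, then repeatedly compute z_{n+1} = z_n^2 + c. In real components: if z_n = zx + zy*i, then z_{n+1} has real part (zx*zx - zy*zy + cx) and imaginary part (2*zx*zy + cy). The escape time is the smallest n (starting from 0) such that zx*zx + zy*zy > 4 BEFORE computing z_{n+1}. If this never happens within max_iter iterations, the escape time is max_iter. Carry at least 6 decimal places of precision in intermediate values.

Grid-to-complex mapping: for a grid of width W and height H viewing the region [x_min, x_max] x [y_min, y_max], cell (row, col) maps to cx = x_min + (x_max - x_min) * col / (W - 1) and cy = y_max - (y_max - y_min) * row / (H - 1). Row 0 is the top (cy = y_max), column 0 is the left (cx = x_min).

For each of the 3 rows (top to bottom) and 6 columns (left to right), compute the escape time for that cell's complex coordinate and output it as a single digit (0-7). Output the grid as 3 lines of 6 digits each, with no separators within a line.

Answer: 777777
233557
123334

Derivation:
(row=0, col=0): c = -1.9200 + 0.0000i → escape time 7
(row=0, col=1): c = -1.6820 + 0.0000i → escape time 7
(row=0, col=2): c = -1.4440 + 0.0000i → escape time 7
(row=0, col=3): c = -1.2060 + 0.0000i → escape time 7
(row=0, col=4): c = -0.9680 + 0.0000i → escape time 7
(row=0, col=5): c = -0.7300 + 0.0000i → escape time 7
(row=1, col=0): c = -1.9200 + -0.4700i → escape time 2
(row=1, col=1): c = -1.6820 + -0.4700i → escape time 3
(row=1, col=2): c = -1.4440 + -0.4700i → escape time 3
(row=1, col=3): c = -1.2060 + -0.4700i → escape time 5
(row=1, col=4): c = -0.9680 + -0.4700i → escape time 5
(row=1, col=5): c = -0.7300 + -0.4700i → escape time 7
(row=2, col=0): c = -1.9200 + -0.9400i → escape time 1
(row=2, col=1): c = -1.6820 + -0.9400i → escape time 2
(row=2, col=2): c = -1.4440 + -0.9400i → escape time 3
(row=2, col=3): c = -1.2060 + -0.9400i → escape time 3
(row=2, col=4): c = -0.9680 + -0.9400i → escape time 3
(row=2, col=5): c = -0.7300 + -0.9400i → escape time 4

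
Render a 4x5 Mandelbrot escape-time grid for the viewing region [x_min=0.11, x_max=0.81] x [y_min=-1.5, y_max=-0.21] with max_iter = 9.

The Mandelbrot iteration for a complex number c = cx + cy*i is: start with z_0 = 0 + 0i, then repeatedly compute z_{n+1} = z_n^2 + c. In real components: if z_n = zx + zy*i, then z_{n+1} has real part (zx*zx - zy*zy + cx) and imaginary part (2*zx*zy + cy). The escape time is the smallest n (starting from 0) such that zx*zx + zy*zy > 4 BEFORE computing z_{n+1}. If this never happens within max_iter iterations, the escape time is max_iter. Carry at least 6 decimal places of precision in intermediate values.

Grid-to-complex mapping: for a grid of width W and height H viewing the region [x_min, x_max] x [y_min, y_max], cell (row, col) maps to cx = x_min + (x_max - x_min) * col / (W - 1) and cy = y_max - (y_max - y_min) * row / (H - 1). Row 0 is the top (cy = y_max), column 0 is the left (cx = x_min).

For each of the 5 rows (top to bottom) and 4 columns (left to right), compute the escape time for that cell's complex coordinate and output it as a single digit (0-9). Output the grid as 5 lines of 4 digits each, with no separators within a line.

(row=0, col=0): c = 0.1100 + -0.2100i → escape time 9
(row=0, col=1): c = 0.3433 + -0.2100i → escape time 9
(row=0, col=2): c = 0.5767 + -0.2100i → escape time 4
(row=0, col=3): c = 0.8100 + -0.2100i → escape time 3
(row=1, col=0): c = 0.1100 + -0.5325i → escape time 9
(row=1, col=1): c = 0.3433 + -0.5325i → escape time 9
(row=1, col=2): c = 0.5767 + -0.5325i → escape time 4
(row=1, col=3): c = 0.8100 + -0.5325i → escape time 3
(row=2, col=0): c = 0.1100 + -0.8550i → escape time 5
(row=2, col=1): c = 0.3433 + -0.8550i → escape time 4
(row=2, col=2): c = 0.5767 + -0.8550i → escape time 3
(row=2, col=3): c = 0.8100 + -0.8550i → escape time 2
(row=3, col=0): c = 0.1100 + -1.1775i → escape time 3
(row=3, col=1): c = 0.3433 + -1.1775i → escape time 2
(row=3, col=2): c = 0.5767 + -1.1775i → escape time 2
(row=3, col=3): c = 0.8100 + -1.1775i → escape time 2
(row=4, col=0): c = 0.1100 + -1.5000i → escape time 2
(row=4, col=1): c = 0.3433 + -1.5000i → escape time 2
(row=4, col=2): c = 0.5767 + -1.5000i → escape time 2
(row=4, col=3): c = 0.8100 + -1.5000i → escape time 2

Answer: 9943
9943
5432
3222
2222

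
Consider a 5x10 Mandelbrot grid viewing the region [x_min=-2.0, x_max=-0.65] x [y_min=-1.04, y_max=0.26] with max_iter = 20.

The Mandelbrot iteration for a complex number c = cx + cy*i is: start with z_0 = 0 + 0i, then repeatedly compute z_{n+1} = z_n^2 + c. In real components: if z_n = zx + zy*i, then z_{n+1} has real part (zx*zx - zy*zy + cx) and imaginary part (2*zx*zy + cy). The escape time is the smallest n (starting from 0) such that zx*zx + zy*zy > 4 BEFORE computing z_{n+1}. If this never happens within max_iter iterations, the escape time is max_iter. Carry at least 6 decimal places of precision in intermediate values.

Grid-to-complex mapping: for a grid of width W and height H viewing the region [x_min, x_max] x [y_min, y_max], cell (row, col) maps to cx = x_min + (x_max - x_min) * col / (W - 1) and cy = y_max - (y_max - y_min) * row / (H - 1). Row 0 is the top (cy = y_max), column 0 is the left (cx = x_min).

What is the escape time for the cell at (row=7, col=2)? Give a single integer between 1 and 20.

Answer: 3

Derivation:
z_0 = 0 + 0i, c = -1.3250 + -0.7511i
Iter 1: z = -1.3250 + -0.7511i, |z|^2 = 2.3198
Iter 2: z = -0.1335 + 1.2393i, |z|^2 = 1.5538
Iter 3: z = -2.8431 + -1.0821i, |z|^2 = 9.2543
Escaped at iteration 3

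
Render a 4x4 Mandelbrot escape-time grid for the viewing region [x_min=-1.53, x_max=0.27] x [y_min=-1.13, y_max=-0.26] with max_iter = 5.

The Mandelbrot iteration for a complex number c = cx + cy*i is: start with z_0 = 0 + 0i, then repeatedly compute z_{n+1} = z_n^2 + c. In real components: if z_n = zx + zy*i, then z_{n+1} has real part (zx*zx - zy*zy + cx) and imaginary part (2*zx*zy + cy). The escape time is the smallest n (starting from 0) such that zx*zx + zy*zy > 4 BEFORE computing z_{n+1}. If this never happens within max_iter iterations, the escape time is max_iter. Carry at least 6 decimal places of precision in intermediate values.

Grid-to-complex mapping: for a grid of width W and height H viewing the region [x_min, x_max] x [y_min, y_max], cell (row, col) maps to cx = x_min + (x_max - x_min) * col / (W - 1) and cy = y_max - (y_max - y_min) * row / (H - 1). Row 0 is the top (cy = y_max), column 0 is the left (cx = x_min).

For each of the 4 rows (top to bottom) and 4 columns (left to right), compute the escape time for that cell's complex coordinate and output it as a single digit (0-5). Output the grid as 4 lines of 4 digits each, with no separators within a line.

Answer: 5555
3555
3354
2343

Derivation:
(row=0, col=0): c = -1.5300 + -0.2600i → escape time 5
(row=0, col=1): c = -0.9300 + -0.2600i → escape time 5
(row=0, col=2): c = -0.3300 + -0.2600i → escape time 5
(row=0, col=3): c = 0.2700 + -0.2600i → escape time 5
(row=1, col=0): c = -1.5300 + -0.5500i → escape time 3
(row=1, col=1): c = -0.9300 + -0.5500i → escape time 5
(row=1, col=2): c = -0.3300 + -0.5500i → escape time 5
(row=1, col=3): c = 0.2700 + -0.5500i → escape time 5
(row=2, col=0): c = -1.5300 + -0.8400i → escape time 3
(row=2, col=1): c = -0.9300 + -0.8400i → escape time 3
(row=2, col=2): c = -0.3300 + -0.8400i → escape time 5
(row=2, col=3): c = 0.2700 + -0.8400i → escape time 4
(row=3, col=0): c = -1.5300 + -1.1300i → escape time 2
(row=3, col=1): c = -0.9300 + -1.1300i → escape time 3
(row=3, col=2): c = -0.3300 + -1.1300i → escape time 4
(row=3, col=3): c = 0.2700 + -1.1300i → escape time 3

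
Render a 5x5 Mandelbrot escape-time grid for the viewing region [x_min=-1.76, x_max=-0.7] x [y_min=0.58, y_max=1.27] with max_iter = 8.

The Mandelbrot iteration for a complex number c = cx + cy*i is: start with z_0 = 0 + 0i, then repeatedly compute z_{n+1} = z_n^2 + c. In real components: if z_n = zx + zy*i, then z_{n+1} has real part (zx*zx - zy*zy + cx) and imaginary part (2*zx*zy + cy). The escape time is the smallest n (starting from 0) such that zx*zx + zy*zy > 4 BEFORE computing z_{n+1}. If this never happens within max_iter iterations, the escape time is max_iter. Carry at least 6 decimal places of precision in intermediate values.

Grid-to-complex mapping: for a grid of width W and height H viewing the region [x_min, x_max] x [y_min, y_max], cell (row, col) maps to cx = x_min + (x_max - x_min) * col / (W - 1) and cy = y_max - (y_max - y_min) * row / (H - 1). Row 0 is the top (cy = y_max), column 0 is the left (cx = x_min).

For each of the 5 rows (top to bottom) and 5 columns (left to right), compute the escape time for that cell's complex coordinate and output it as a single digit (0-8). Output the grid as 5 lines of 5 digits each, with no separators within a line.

Answer: 12223
12333
23334
23344
33356

Derivation:
(row=0, col=0): c = -1.7600 + 1.2700i → escape time 1
(row=0, col=1): c = -1.4950 + 1.2700i → escape time 2
(row=0, col=2): c = -1.2300 + 1.2700i → escape time 2
(row=0, col=3): c = -0.9650 + 1.2700i → escape time 2
(row=0, col=4): c = -0.7000 + 1.2700i → escape time 3
(row=1, col=0): c = -1.7600 + 1.0975i → escape time 1
(row=1, col=1): c = -1.4950 + 1.0975i → escape time 2
(row=1, col=2): c = -1.2300 + 1.0975i → escape time 3
(row=1, col=3): c = -0.9650 + 1.0975i → escape time 3
(row=1, col=4): c = -0.7000 + 1.0975i → escape time 3
(row=2, col=0): c = -1.7600 + 0.9250i → escape time 2
(row=2, col=1): c = -1.4950 + 0.9250i → escape time 3
(row=2, col=2): c = -1.2300 + 0.9250i → escape time 3
(row=2, col=3): c = -0.9650 + 0.9250i → escape time 3
(row=2, col=4): c = -0.7000 + 0.9250i → escape time 4
(row=3, col=0): c = -1.7600 + 0.7525i → escape time 2
(row=3, col=1): c = -1.4950 + 0.7525i → escape time 3
(row=3, col=2): c = -1.2300 + 0.7525i → escape time 3
(row=3, col=3): c = -0.9650 + 0.7525i → escape time 4
(row=3, col=4): c = -0.7000 + 0.7525i → escape time 4
(row=4, col=0): c = -1.7600 + 0.5800i → escape time 3
(row=4, col=1): c = -1.4950 + 0.5800i → escape time 3
(row=4, col=2): c = -1.2300 + 0.5800i → escape time 3
(row=4, col=3): c = -0.9650 + 0.5800i → escape time 5
(row=4, col=4): c = -0.7000 + 0.5800i → escape time 6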